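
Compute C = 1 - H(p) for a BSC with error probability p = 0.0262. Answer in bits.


H(p) = -p*log2(p) - (1-p)*log2(1-p) = -0.0262*log2(0.0262) - 0.9738*log2(0.9738) = 0.137662 + 0.037299 = 0.175. C = 1 - H(p) = 1 - 0.175 = 0.825

0.825 bits


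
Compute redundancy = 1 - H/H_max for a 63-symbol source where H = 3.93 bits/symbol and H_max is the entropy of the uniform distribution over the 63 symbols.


H_max = log2(K) = log2(63) = 5.9773 bits/symbol. Redundancy = 1 - H/H_max = 1 - 3.93/5.9773 = 1 - 0.6575 = 0.3425

0.3425


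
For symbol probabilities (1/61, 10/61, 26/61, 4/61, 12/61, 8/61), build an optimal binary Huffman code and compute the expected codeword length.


Huffman construction (repeatedly merge the two least-probable nodes; each merge adds 1 bit to every symbol beneath it): 1/61 + 4/61 = 5/61; 5/61 + 8/61 = 13/61; 10/61 + 12/61 = 22/61; 13/61 + 22/61 = 35/61; 26/61 + 35/61 = 1. Resulting codeword lengths (in the order the probabilities were given): (4, 3, 1, 4, 3, 3). L_avg = sum(p_i * l_i) = 1/61*4 + 10/61*3 + 26/61*1 + 4/61*4 + 12/61*3 + 8/61*3 = 136/61 = 2.2295

2.2295 bits


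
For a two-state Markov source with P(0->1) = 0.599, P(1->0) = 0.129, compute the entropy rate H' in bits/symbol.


Stationary distribution: pi_0 = p10/(p01+p10) = 0.1772, pi_1 = 0.8228. Entropy rate H' = pi_0*H(p01) + pi_1*H(p10) = 0.1772*0.9715 + 0.8228*0.5547 = 0.6286

0.6286 bits/symbol


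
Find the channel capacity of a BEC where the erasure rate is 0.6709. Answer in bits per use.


C = 1 - epsilon = 1 - 0.6709 = 0.3291

0.3291 bits


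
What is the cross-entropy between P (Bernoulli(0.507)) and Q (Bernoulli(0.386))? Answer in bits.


H(P,Q) = -p*log2(q) - (1-p)*log2(1-q). -0.507*log2(0.386) = 0.696277; -0.493*log2(0.614) = 0.346919. H(P,Q) = 0.696277 + 0.346919 = 1.0432

1.0432 bits


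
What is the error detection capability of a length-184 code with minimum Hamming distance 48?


Detection capability = d_min - 1 = 48 - 1 = 47

47 errors


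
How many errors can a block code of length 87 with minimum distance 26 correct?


Correction capability = floor((d-1)/2) = floor((26-1)/2) = 12

12 errors


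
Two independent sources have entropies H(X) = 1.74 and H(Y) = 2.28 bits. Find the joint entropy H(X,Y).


For independent variables, H(X,Y) = H(X) + H(Y) = 1.74 + 2.28 = 4.02

4.02 bits


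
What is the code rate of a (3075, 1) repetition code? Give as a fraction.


Rate = k/n = 1/3075

1/3075


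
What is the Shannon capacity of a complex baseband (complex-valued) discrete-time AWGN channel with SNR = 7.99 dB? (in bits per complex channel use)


SNR_linear = 10^(7.99/10) = 6.2951; C = log2(1 + SNR_linear) = log2(1 + 6.2951) = 2.8669

2.8669 bits/channel use


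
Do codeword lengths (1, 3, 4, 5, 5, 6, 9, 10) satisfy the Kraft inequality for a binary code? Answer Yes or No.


Kraft sum = sum(2^(-l_i)) = 0.7686, need <= 1. Result: satisfied (a binary prefix-free code with these lengths exists)

Yes


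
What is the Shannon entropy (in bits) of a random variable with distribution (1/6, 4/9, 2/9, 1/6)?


H = -sum(p_i * log2(p_i)). Terms: -(1/6)*log2(1/6) = 0.430827; -(4/9)*log2(4/9) = 0.519967; -(2/9)*log2(2/9) = 0.482206; -(1/6)*log2(1/6) = 0.430827. H = 0.430827 + 0.519967 + 0.482206 + 0.430827 = 1.8638

1.8638 bits


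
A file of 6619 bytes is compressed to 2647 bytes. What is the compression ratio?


Ratio = original / compressed = 6619 / 2647 = 2.5006

2.5006


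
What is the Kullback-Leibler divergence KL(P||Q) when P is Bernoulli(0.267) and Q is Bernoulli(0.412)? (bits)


KL = p*log2(p/q) + (1-p)*log2((1-p)/(1-q)) = 0.267*log2(0.267/0.412) + 0.733*log2(0.733/0.588) = 0.066

0.066 bits


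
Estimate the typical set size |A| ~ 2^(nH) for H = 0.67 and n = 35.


log2|A_typical| = nH = 35 * 0.67 = 23.45, so |A_typical| ~ 2^23.45 = 1.146e+07

1.146e+07


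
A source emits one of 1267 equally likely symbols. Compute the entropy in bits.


H = log2(n) = log2(1267) = 10.3072

10.3072 bits


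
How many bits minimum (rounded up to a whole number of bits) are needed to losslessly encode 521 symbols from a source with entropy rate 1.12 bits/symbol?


Minimum bits >= n * H = 521 * 1.12 = 583.52, rounded up to a whole number of bits = 584

584 bits


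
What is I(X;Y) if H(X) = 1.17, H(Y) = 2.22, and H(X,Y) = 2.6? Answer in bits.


I(X;Y) = H(X) + H(Y) - H(X,Y) = 1.17 + 2.22 - 2.6 = 0.79

0.79 bits


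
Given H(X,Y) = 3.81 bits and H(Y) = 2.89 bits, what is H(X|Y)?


H(X|Y) = H(X,Y) - H(Y) = 3.81 - 2.89 = 0.92

0.92 bits


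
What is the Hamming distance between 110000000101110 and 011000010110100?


Count differing positions: ^ . ^ . . . . ^ . . ^ ^ . ^ . = 6 differences

6


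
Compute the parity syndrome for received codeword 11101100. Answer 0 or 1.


Syndrome = XOR of all bits = 1 XOR 1 XOR 1 XOR 0 XOR 1 XOR 1 XOR 0 XOR 0 = 1

1


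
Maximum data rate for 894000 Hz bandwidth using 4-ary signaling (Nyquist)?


Rate = 2 * B * log2(M) = 2 * 894000 * 2.0 = 3576000.0

3576000.0 bps


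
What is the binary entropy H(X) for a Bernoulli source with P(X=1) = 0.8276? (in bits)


H = -p*log2(p) - (1-p)*log2(1-p). -0.8276*log2(0.8276) = 0.225930; -0.1724*log2(0.1724) = 0.437235. H = 0.225930 + 0.437235 = 0.6632

0.6632 bits


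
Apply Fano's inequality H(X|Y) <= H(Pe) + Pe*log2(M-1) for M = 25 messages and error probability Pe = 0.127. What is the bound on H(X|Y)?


H(Pe) = -Pe*log2(Pe) - (1-Pe)*log2(1-Pe) = -0.127*log2(0.127) - 0.873*log2(0.873) = 0.378092 + 0.171061 = 0.5492. Pe*log2(M-1) = 0.127*log2(24) = 0.582290. Bound = H(Pe) + Pe*log2(M-1) = 0.378092 + 0.171061 + 0.582290 = 1.1314

1.1314 bits


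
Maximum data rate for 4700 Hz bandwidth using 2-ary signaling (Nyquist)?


Rate = 2 * B * log2(M) = 2 * 4700 * 1.0 = 9400.0

9400.0 bps


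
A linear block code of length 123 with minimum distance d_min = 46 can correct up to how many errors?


Correction capability = floor((d-1)/2) = floor((46-1)/2) = 22

22 errors


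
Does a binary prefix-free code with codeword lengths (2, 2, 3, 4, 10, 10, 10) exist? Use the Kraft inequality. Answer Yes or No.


Kraft sum = sum(2^(-l_i)) = 0.6904, need <= 1. Result: satisfied (a binary prefix-free code with these lengths exists)

Yes


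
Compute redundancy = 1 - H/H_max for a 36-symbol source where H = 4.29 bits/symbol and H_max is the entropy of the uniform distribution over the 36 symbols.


H_max = log2(K) = log2(36) = 5.1699 bits/symbol. Redundancy = 1 - H/H_max = 1 - 4.29/5.1699 = 1 - 0.8298 = 0.1702

0.1702


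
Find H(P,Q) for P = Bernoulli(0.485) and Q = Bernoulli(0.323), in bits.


H(P,Q) = -p*log2(q) - (1-p)*log2(1-q). -0.485*log2(0.323) = 0.790741; -0.515*log2(0.677) = 0.289828. H(P,Q) = 0.790741 + 0.289828 = 1.0806

1.0806 bits


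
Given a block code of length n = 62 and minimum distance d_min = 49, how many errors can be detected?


Detection capability = d_min - 1 = 49 - 1 = 48

48 errors


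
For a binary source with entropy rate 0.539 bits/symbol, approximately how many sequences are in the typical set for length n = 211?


log2|A_typical| = nH = 211 * 0.539 = 113.729, so |A_typical| ~ 2^113.729 = 1.721e+34

1.721e+34


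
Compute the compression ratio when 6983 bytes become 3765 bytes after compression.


Ratio = original / compressed = 6983 / 3765 = 1.8547

1.8547


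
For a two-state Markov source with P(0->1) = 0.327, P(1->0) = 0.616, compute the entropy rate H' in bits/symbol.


Stationary distribution: pi_0 = p10/(p01+p10) = 0.6532, pi_1 = 0.3468. Entropy rate H' = pi_0*H(p01) + pi_1*H(p10) = 0.6532*0.9118 + 0.3468*0.9608 = 0.9288

0.9288 bits/symbol


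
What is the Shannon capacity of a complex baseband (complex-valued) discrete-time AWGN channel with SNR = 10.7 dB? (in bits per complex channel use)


SNR_linear = 10^(10.7/10) = 11.749; C = log2(1 + SNR_linear) = log2(1 + 11.749) = 3.6723

3.6723 bits/channel use


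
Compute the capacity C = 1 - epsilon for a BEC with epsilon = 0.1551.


C = 1 - epsilon = 1 - 0.1551 = 0.8449

0.8449 bits


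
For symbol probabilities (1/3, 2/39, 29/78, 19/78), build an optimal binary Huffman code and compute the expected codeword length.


Huffman construction (repeatedly merge the two least-probable nodes; each merge adds 1 bit to every symbol beneath it): 2/39 + 19/78 = 23/78; 23/78 + 1/3 = 49/78; 29/78 + 49/78 = 1. Resulting codeword lengths (in the order the probabilities were given): (2, 3, 1, 3). L_avg = sum(p_i * l_i) = 1/3*2 + 2/39*3 + 29/78*1 + 19/78*3 = 25/13 = 1.9231

1.9231 bits


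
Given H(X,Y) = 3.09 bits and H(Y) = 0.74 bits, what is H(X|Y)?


H(X|Y) = H(X,Y) - H(Y) = 3.09 - 0.74 = 2.35

2.35 bits


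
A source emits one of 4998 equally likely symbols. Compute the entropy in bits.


H = log2(n) = log2(4998) = 12.2871

12.2871 bits


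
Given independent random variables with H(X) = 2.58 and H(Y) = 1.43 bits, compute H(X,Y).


For independent variables, H(X,Y) = H(X) + H(Y) = 2.58 + 1.43 = 4.01

4.01 bits


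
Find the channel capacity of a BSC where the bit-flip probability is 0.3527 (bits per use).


H(p) = -p*log2(p) - (1-p)*log2(1-p) = -0.3527*log2(0.3527) - 0.6473*log2(0.6473) = 0.530280 + 0.406177 = 0.9365. C = 1 - H(p) = 1 - 0.9365 = 0.0635

0.0635 bits


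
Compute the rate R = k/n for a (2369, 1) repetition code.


Rate = k/n = 1/2369

1/2369


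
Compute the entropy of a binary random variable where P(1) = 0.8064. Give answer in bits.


H = -p*log2(p) - (1-p)*log2(1-p). -0.8064*log2(0.8064) = 0.250333; -0.1936*log2(0.1936) = 0.458609. H = 0.250333 + 0.458609 = 0.7089

0.7089 bits


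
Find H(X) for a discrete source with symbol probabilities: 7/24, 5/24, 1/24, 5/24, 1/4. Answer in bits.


H = -sum(p_i * log2(p_i)). Terms: -(7/24)*log2(7/24) = 0.518469; -(5/24)*log2(5/24) = 0.471466; -(1/24)*log2(1/24) = 0.191040; -(5/24)*log2(5/24) = 0.471466; -(1/4)*log2(1/4) = 0.500000. H = 0.518469 + 0.471466 + 0.191040 + 0.471466 + 0.500000 = 2.1524

2.1524 bits


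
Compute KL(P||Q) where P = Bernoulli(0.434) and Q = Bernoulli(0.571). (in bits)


KL = p*log2(p/q) + (1-p)*log2((1-p)/(1-q)) = 0.434*log2(0.434/0.571) + 0.566*log2(0.566/0.429) = 0.0545

0.0545 bits


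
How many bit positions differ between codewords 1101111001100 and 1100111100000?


Count differing positions: . . . ^ . . . ^ . ^ ^ . . = 4 differences

4


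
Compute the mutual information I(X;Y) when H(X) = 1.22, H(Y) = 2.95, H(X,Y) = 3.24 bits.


I(X;Y) = H(X) + H(Y) - H(X,Y) = 1.22 + 2.95 - 3.24 = 0.93

0.93 bits


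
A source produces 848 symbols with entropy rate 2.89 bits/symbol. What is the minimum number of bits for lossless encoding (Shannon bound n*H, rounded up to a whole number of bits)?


Minimum bits >= n * H = 848 * 2.89 = 2450.72, rounded up to a whole number of bits = 2451

2451 bits


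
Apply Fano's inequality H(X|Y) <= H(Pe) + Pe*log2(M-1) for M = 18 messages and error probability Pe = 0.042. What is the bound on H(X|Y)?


H(Pe) = -Pe*log2(Pe) - (1-Pe)*log2(1-Pe) = -0.042*log2(0.042) - 0.958*log2(0.958) = 0.192086 + 0.059303 = 0.2514. Pe*log2(M-1) = 0.042*log2(17) = 0.171673. Bound = H(Pe) + Pe*log2(M-1) = 0.192086 + 0.059303 + 0.171673 = 0.4231

0.4231 bits


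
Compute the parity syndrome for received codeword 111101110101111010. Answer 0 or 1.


Syndrome = XOR of all bits = 1 XOR 1 XOR 1 XOR 1 XOR 0 XOR 1 XOR 1 XOR 1 XOR 0 XOR 1 XOR 0 XOR 1 XOR 1 XOR 1 XOR 1 XOR 0 XOR 1 XOR 0 = 1

1


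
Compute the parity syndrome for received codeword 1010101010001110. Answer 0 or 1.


Syndrome = XOR of all bits = 1 XOR 0 XOR 1 XOR 0 XOR 1 XOR 0 XOR 1 XOR 0 XOR 1 XOR 0 XOR 0 XOR 0 XOR 1 XOR 1 XOR 1 XOR 0 = 0

0


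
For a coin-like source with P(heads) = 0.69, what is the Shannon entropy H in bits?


H = -p*log2(p) - (1-p)*log2(1-p). -0.69*log2(0.69) = 0.369379; -0.31*log2(0.31) = 0.523795. H = 0.369379 + 0.523795 = 0.8932

0.8932 bits


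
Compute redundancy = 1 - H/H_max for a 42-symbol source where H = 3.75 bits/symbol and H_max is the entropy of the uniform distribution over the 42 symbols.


H_max = log2(K) = log2(42) = 5.3923 bits/symbol. Redundancy = 1 - H/H_max = 1 - 3.75/5.3923 = 1 - 0.6954 = 0.3046

0.3046


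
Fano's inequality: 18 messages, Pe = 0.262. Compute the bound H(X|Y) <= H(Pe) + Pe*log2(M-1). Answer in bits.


H(Pe) = -Pe*log2(Pe) - (1-Pe)*log2(1-Pe) = -0.262*log2(0.262) - 0.738*log2(0.738) = 0.506279 + 0.323471 = 0.8297. Pe*log2(M-1) = 0.262*log2(17) = 1.070915. Bound = H(Pe) + Pe*log2(M-1) = 0.506279 + 0.323471 + 1.070915 = 1.9007

1.9007 bits


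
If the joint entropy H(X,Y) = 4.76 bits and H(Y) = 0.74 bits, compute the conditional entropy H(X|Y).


H(X|Y) = H(X,Y) - H(Y) = 4.76 - 0.74 = 4.02

4.02 bits


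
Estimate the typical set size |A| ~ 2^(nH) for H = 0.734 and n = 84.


log2|A_typical| = nH = 84 * 0.734 = 61.656, so |A_typical| ~ 2^61.656 = 3.633e+18

3.633e+18


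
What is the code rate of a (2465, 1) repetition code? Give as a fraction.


Rate = k/n = 1/2465

1/2465


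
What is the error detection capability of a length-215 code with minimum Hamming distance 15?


Detection capability = d_min - 1 = 15 - 1 = 14

14 errors


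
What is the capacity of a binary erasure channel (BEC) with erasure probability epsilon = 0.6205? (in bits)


C = 1 - epsilon = 1 - 0.6205 = 0.3795

0.3795 bits


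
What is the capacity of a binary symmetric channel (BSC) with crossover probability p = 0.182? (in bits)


H(p) = -p*log2(p) - (1-p)*log2(1-p) = -0.182*log2(0.182) - 0.818*log2(0.818) = 0.447354 + 0.237079 = 0.6844. C = 1 - H(p) = 1 - 0.6844 = 0.3156

0.3156 bits


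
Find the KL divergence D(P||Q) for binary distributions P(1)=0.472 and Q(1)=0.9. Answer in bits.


KL = p*log2(p/q) + (1-p)*log2((1-p)/(1-q)) = 0.472*log2(0.472/0.9) + 0.528*log2(0.528/0.1) = 0.828

0.828 bits


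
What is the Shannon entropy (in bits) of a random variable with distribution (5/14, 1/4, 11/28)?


H = -sum(p_i * log2(p_i)). Terms: -(5/14)*log2(5/14) = 0.530510; -(1/4)*log2(1/4) = 0.500000; -(11/28)*log2(11/28) = 0.529541. H = 0.530510 + 0.500000 + 0.529541 = 1.5601

1.5601 bits


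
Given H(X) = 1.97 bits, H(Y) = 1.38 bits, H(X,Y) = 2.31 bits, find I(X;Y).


I(X;Y) = H(X) + H(Y) - H(X,Y) = 1.97 + 1.38 - 2.31 = 1.04

1.04 bits


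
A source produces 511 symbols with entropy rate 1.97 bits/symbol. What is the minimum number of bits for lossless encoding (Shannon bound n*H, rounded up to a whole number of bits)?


Minimum bits >= n * H = 511 * 1.97 = 1006.67, rounded up to a whole number of bits = 1007

1007 bits


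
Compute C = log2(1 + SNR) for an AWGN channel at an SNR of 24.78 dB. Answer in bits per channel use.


SNR_linear = 10^(24.78/10) = 300.6076; C = log2(1 + SNR_linear) = log2(1 + 300.6076) = 8.2365

8.2365 bits/channel use


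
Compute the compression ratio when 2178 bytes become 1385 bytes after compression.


Ratio = original / compressed = 2178 / 1385 = 1.5726

1.5726


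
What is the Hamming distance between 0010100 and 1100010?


Count differing positions: ^ ^ ^ . ^ ^ . = 5 differences

5


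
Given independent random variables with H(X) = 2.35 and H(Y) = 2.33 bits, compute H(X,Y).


For independent variables, H(X,Y) = H(X) + H(Y) = 2.35 + 2.33 = 4.68

4.68 bits


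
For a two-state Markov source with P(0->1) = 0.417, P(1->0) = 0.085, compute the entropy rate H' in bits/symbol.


Stationary distribution: pi_0 = p10/(p01+p10) = 0.1693, pi_1 = 0.8307. Entropy rate H' = pi_0*H(p01) + pi_1*H(p10) = 0.1693*0.98 + 0.8307*0.4196 = 0.5145

0.5145 bits/symbol


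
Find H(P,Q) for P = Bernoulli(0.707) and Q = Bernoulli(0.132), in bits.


H(P,Q) = -p*log2(q) - (1-p)*log2(1-q). -0.707*log2(0.132) = 2.065423; -0.293*log2(0.868) = 0.059840. H(P,Q) = 2.065423 + 0.059840 = 2.1253

2.1253 bits


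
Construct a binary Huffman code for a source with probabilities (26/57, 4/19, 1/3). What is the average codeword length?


Huffman construction (repeatedly merge the two least-probable nodes; each merge adds 1 bit to every symbol beneath it): 4/19 + 1/3 = 31/57; 26/57 + 31/57 = 1. Resulting codeword lengths (in the order the probabilities were given): (1, 2, 2). L_avg = sum(p_i * l_i) = 26/57*1 + 4/19*2 + 1/3*2 = 88/57 = 1.5439

1.5439 bits


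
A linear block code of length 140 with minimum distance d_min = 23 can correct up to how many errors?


Correction capability = floor((d-1)/2) = floor((23-1)/2) = 11

11 errors


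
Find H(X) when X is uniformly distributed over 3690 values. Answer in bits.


H = log2(n) = log2(3690) = 11.8494

11.8494 bits


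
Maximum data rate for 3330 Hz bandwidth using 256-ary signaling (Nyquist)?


Rate = 2 * B * log2(M) = 2 * 3330 * 8.0 = 53280.0

53280.0 bps


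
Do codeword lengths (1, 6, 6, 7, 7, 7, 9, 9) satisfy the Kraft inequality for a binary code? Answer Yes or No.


Kraft sum = sum(2^(-l_i)) = 0.5586, need <= 1. Result: satisfied (a binary prefix-free code with these lengths exists)

Yes


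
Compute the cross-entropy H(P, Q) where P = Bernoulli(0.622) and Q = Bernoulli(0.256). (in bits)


H(P,Q) = -p*log2(q) - (1-p)*log2(1-q). -0.622*log2(0.256) = 1.222718; -0.378*log2(0.744) = 0.161264. H(P,Q) = 1.222718 + 0.161264 = 1.384

1.384 bits


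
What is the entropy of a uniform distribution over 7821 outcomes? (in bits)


H = log2(n) = log2(7821) = 12.9331

12.9331 bits


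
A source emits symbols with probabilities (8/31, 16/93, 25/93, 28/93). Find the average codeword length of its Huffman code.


Huffman construction (repeatedly merge the two least-probable nodes; each merge adds 1 bit to every symbol beneath it): 16/93 + 8/31 = 40/93; 25/93 + 28/93 = 53/93; 40/93 + 53/93 = 1. Resulting codeword lengths (in the order the probabilities were given): (2, 2, 2, 2). L_avg = sum(p_i * l_i) = 8/31*2 + 16/93*2 + 25/93*2 + 28/93*2 = 2

2.0 bits


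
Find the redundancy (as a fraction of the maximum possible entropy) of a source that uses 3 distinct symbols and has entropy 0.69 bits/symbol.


H_max = log2(K) = log2(3) = 1.585 bits/symbol. Redundancy = 1 - H/H_max = 1 - 0.69/1.585 = 1 - 0.4353 = 0.5647

0.5647


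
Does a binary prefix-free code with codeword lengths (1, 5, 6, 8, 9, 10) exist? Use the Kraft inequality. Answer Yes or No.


Kraft sum = sum(2^(-l_i)) = 0.5537, need <= 1. Result: satisfied (a binary prefix-free code with these lengths exists)

Yes


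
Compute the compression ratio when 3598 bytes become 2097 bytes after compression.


Ratio = original / compressed = 3598 / 2097 = 1.7158

1.7158


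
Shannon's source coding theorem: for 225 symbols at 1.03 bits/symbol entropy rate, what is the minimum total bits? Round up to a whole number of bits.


Minimum bits >= n * H = 225 * 1.03 = 231.75, rounded up to a whole number of bits = 232

232 bits


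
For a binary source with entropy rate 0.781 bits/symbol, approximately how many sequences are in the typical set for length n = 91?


log2|A_typical| = nH = 91 * 0.781 = 71.071, so |A_typical| ~ 2^71.071 = 2.480e+21

2.480e+21


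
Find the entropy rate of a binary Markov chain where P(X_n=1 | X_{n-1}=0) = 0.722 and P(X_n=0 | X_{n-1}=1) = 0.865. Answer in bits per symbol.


Stationary distribution: pi_0 = p10/(p01+p10) = 0.5451, pi_1 = 0.4549. Entropy rate H' = pi_0*H(p01) + pi_1*H(p10) = 0.5451*0.8527 + 0.4549*0.571 = 0.7245

0.7245 bits/symbol


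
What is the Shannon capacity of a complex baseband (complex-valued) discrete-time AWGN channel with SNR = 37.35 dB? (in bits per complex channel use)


SNR_linear = 10^(37.35/10) = 5432.5033; C = log2(1 + SNR_linear) = log2(1 + 5432.5033) = 12.4077

12.4077 bits/channel use


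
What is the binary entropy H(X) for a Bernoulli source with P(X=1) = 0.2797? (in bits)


H = -p*log2(p) - (1-p)*log2(1-p). -0.2797*log2(0.2797) = 0.514102; -0.7203*log2(0.7203) = 0.340940. H = 0.514102 + 0.340940 = 0.855

0.855 bits


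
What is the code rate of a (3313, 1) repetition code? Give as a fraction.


Rate = k/n = 1/3313

1/3313


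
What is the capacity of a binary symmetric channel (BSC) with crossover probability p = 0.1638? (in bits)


H(p) = -p*log2(p) - (1-p)*log2(1-p) = -0.1638*log2(0.1638) - 0.8362*log2(0.8362) = 0.427517 + 0.215807 = 0.6433. C = 1 - H(p) = 1 - 0.6433 = 0.3567

0.3567 bits


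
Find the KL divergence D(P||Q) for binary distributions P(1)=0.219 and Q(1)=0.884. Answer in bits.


KL = p*log2(p/q) + (1-p)*log2((1-p)/(1-q)) = 0.219*log2(0.219/0.884) + 0.781*log2(0.781/0.116) = 1.7078

1.7078 bits


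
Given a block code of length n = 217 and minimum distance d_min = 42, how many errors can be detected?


Detection capability = d_min - 1 = 42 - 1 = 41

41 errors


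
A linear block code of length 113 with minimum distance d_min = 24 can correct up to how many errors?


Correction capability = floor((d-1)/2) = floor((24-1)/2) = 11

11 errors


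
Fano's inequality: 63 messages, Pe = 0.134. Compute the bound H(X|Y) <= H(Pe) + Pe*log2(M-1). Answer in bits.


H(Pe) = -Pe*log2(Pe) - (1-Pe)*log2(1-Pe) = -0.134*log2(0.134) - 0.866*log2(0.866) = 0.388559 + 0.179748 = 0.5683. Pe*log2(M-1) = 0.134*log2(62) = 0.797862. Bound = H(Pe) + Pe*log2(M-1) = 0.388559 + 0.179748 + 0.797862 = 1.3662

1.3662 bits


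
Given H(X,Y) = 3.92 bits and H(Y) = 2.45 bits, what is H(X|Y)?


H(X|Y) = H(X,Y) - H(Y) = 3.92 - 2.45 = 1.47

1.47 bits


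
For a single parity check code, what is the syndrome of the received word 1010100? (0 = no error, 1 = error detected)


Syndrome = XOR of all bits = 1 XOR 0 XOR 1 XOR 0 XOR 1 XOR 0 XOR 0 = 1

1


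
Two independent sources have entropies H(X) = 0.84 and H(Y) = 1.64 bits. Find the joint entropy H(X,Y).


For independent variables, H(X,Y) = H(X) + H(Y) = 0.84 + 1.64 = 2.48

2.48 bits


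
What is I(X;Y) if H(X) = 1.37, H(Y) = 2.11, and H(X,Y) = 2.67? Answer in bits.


I(X;Y) = H(X) + H(Y) - H(X,Y) = 1.37 + 2.11 - 2.67 = 0.81

0.81 bits


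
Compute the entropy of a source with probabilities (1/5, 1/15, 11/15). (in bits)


H = -sum(p_i * log2(p_i)). Terms: -(1/5)*log2(1/5) = 0.464386; -(1/15)*log2(1/15) = 0.260459; -(11/15)*log2(11/15) = 0.328137. H = 0.464386 + 0.260459 + 0.328137 = 1.053

1.053 bits


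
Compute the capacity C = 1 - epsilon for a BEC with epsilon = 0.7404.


C = 1 - epsilon = 1 - 0.7404 = 0.2596

0.2596 bits


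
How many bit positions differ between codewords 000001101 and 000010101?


Count differing positions: . . . . ^ ^ . . . = 2 differences

2


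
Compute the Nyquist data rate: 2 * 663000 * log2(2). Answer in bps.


Rate = 2 * B * log2(M) = 2 * 663000 * 1.0 = 1326000.0

1326000.0 bps


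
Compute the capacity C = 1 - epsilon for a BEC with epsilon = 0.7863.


C = 1 - epsilon = 1 - 0.7863 = 0.2137

0.2137 bits


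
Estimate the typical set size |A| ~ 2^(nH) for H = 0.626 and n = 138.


log2|A_typical| = nH = 138 * 0.626 = 86.388, so |A_typical| ~ 2^86.388 = 1.012e+26

1.012e+26


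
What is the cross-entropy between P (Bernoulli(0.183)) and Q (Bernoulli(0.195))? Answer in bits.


H(P,Q) = -p*log2(q) - (1-p)*log2(1-q). -0.183*log2(0.195) = 0.431597; -0.817*log2(0.805) = 0.255671. H(P,Q) = 0.431597 + 0.255671 = 0.6873

0.6873 bits


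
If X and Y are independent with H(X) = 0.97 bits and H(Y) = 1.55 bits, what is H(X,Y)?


For independent variables, H(X,Y) = H(X) + H(Y) = 0.97 + 1.55 = 2.52

2.52 bits


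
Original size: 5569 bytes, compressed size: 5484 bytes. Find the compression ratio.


Ratio = original / compressed = 5569 / 5484 = 1.0155

1.0155


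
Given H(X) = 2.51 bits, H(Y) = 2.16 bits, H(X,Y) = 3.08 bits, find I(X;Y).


I(X;Y) = H(X) + H(Y) - H(X,Y) = 2.51 + 2.16 - 3.08 = 1.59

1.59 bits


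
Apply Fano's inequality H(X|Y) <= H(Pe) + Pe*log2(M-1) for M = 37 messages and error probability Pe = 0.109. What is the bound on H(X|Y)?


H(Pe) = -Pe*log2(Pe) - (1-Pe)*log2(1-Pe) = -0.109*log2(0.109) - 0.891*log2(0.891) = 0.348538 + 0.148354 = 0.4969. Pe*log2(M-1) = 0.109*log2(36) = 0.563522. Bound = H(Pe) + Pe*log2(M-1) = 0.348538 + 0.148354 + 0.563522 = 1.0604

1.0604 bits


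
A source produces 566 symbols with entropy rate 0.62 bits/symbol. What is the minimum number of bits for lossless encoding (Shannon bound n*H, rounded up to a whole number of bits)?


Minimum bits >= n * H = 566 * 0.62 = 350.92, rounded up to a whole number of bits = 351

351 bits


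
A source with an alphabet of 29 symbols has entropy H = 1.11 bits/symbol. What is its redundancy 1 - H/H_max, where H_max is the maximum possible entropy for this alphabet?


H_max = log2(K) = log2(29) = 4.858 bits/symbol. Redundancy = 1 - H/H_max = 1 - 1.11/4.858 = 1 - 0.2285 = 0.7715

0.7715


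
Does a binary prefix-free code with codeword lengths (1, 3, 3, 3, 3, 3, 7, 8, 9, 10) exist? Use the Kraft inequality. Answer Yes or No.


Kraft sum = sum(2^(-l_i)) = 1.1396, need <= 1. Result: violated (a binary prefix-free code with these lengths cannot exist)

No


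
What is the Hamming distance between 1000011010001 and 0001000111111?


Count differing positions: ^ . . ^ . ^ ^ ^ . ^ ^ ^ . = 8 differences

8


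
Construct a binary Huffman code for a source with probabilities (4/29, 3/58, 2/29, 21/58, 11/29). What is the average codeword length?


Huffman construction (repeatedly merge the two least-probable nodes; each merge adds 1 bit to every symbol beneath it): 3/58 + 2/29 = 7/58; 7/58 + 4/29 = 15/58; 15/58 + 21/58 = 18/29; 11/29 + 18/29 = 1. Resulting codeword lengths (in the order the probabilities were given): (3, 4, 4, 2, 1). L_avg = sum(p_i * l_i) = 4/29*3 + 3/58*4 + 2/29*4 + 21/58*2 + 11/29*1 = 2

2.0 bits


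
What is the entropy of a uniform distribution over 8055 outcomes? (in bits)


H = log2(n) = log2(8055) = 12.9757

12.9757 bits


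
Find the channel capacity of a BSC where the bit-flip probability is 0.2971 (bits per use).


H(p) = -p*log2(p) - (1-p)*log2(1-p) = -0.2971*log2(0.2971) - 0.7029*log2(0.7029) = 0.520216 + 0.357501 = 0.8777. C = 1 - H(p) = 1 - 0.8777 = 0.1223

0.1223 bits


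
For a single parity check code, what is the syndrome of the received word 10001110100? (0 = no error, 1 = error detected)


Syndrome = XOR of all bits = 1 XOR 0 XOR 0 XOR 0 XOR 1 XOR 1 XOR 1 XOR 0 XOR 1 XOR 0 XOR 0 = 1

1


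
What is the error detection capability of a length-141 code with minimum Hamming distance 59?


Detection capability = d_min - 1 = 59 - 1 = 58

58 errors


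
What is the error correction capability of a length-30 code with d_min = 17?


Correction capability = floor((d-1)/2) = floor((17-1)/2) = 8

8 errors


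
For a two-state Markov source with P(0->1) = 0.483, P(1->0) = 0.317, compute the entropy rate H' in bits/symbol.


Stationary distribution: pi_0 = p10/(p01+p10) = 0.3962, pi_1 = 0.6037. Entropy rate H' = pi_0*H(p01) + pi_1*H(p10) = 0.3962*0.9992 + 0.6037*0.9011 = 0.94

0.94 bits/symbol


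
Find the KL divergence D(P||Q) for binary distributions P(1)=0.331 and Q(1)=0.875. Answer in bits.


KL = p*log2(p/q) + (1-p)*log2((1-p)/(1-q)) = 0.331*log2(0.331/0.875) + 0.669*log2(0.669/0.125) = 1.1548

1.1548 bits


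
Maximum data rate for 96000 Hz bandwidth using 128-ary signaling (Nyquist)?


Rate = 2 * B * log2(M) = 2 * 96000 * 7.0 = 1344000.0

1344000.0 bps


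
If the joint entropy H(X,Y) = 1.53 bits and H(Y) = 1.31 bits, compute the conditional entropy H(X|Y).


H(X|Y) = H(X,Y) - H(Y) = 1.53 - 1.31 = 0.22

0.22 bits


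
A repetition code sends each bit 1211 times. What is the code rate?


Rate = k/n = 1/1211

1/1211


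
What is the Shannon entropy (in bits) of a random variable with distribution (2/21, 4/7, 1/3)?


H = -sum(p_i * log2(p_i)). Terms: -(2/21)*log2(2/21) = 0.323078; -(4/7)*log2(4/7) = 0.461346; -(1/3)*log2(1/3) = 0.528321. H = 0.323078 + 0.461346 + 0.528321 = 1.3127

1.3127 bits


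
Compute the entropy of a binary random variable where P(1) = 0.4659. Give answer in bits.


H = -p*log2(p) - (1-p)*log2(1-p). -0.4659*log2(0.4659) = 0.513379; -0.5341*log2(0.5341) = 0.483263. H = 0.513379 + 0.483263 = 0.9966

0.9966 bits


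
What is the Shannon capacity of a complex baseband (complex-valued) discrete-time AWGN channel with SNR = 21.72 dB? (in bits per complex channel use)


SNR_linear = 10^(21.72/10) = 148.5936; C = log2(1 + SNR_linear) = log2(1 + 148.5936) = 7.2249

7.2249 bits/channel use


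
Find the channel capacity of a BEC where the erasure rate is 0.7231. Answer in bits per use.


C = 1 - epsilon = 1 - 0.7231 = 0.2769

0.2769 bits


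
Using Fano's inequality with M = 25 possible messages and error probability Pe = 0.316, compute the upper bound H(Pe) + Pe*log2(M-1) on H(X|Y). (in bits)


H(Pe) = -Pe*log2(Pe) - (1-Pe)*log2(1-Pe) = -0.316*log2(0.316) - 0.684*log2(0.684) = 0.525193 + 0.374785 = 0.9. Pe*log2(M-1) = 0.316*log2(24) = 1.448848. Bound = H(Pe) + Pe*log2(M-1) = 0.525193 + 0.374785 + 1.448848 = 2.3488

2.3488 bits


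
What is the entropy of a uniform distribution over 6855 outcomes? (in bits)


H = log2(n) = log2(6855) = 12.7429

12.7429 bits


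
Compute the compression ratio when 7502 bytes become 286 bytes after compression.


Ratio = original / compressed = 7502 / 286 = 26.2308

26.2308


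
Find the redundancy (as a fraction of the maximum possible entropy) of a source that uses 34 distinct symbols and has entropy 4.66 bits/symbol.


H_max = log2(K) = log2(34) = 5.0875 bits/symbol. Redundancy = 1 - H/H_max = 1 - 4.66/5.0875 = 1 - 0.916 = 0.084

0.084


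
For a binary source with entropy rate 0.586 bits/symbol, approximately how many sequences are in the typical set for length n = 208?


log2|A_typical| = nH = 208 * 0.586 = 121.888, so |A_typical| ~ 2^121.888 = 4.920e+36

4.920e+36


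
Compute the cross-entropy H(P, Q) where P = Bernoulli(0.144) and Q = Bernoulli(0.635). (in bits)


H(P,Q) = -p*log2(q) - (1-p)*log2(1-q). -0.144*log2(0.635) = 0.094345; -0.856*log2(0.365) = 1.244651. H(P,Q) = 0.094345 + 1.244651 = 1.339

1.339 bits


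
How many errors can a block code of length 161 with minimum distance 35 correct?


Correction capability = floor((d-1)/2) = floor((35-1)/2) = 17

17 errors


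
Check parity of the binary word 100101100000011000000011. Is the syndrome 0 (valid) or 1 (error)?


Syndrome = XOR of all bits = 1 XOR 0 XOR 0 XOR 1 XOR 0 XOR 1 XOR 1 XOR 0 XOR 0 XOR 0 XOR 0 XOR 0 XOR 0 XOR 1 XOR 1 XOR 0 XOR 0 XOR 0 XOR 0 XOR 0 XOR 0 XOR 0 XOR 1 XOR 1 = 0

0


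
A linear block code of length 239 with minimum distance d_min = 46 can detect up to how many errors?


Detection capability = d_min - 1 = 46 - 1 = 45

45 errors


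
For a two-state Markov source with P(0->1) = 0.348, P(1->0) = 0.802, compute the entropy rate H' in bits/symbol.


Stationary distribution: pi_0 = p10/(p01+p10) = 0.6974, pi_1 = 0.3026. Entropy rate H' = pi_0*H(p01) + pi_1*H(p10) = 0.6974*0.9323 + 0.3026*0.7179 = 0.8674

0.8674 bits/symbol


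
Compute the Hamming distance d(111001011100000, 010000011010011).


Count differing positions: ^ . ^ . . ^ . . . ^ ^ . . ^ ^ = 7 differences

7


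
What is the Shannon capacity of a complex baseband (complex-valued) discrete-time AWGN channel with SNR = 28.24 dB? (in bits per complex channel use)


SNR_linear = 10^(28.24/10) = 666.8068; C = log2(1 + SNR_linear) = log2(1 + 666.8068) = 9.3833

9.3833 bits/channel use


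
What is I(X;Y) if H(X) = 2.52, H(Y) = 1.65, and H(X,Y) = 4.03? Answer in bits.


I(X;Y) = H(X) + H(Y) - H(X,Y) = 2.52 + 1.65 - 4.03 = 0.14

0.14 bits


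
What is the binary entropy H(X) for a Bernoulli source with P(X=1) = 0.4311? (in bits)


H = -p*log2(p) - (1-p)*log2(1-p). -0.4311*log2(0.4311) = 0.523315; -0.5689*log2(0.5689) = 0.462944. H = 0.523315 + 0.462944 = 0.9863

0.9863 bits


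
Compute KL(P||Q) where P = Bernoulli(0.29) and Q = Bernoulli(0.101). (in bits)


KL = p*log2(p/q) + (1-p)*log2((1-p)/(1-q)) = 0.29*log2(0.29/0.101) + 0.71*log2(0.71/0.899) = 0.1995

0.1995 bits


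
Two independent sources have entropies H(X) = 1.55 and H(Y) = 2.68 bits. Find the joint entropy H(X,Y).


For independent variables, H(X,Y) = H(X) + H(Y) = 1.55 + 2.68 = 4.23

4.23 bits


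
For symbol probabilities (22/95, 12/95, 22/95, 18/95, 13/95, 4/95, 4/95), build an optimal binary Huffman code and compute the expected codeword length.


Huffman construction (repeatedly merge the two least-probable nodes; each merge adds 1 bit to every symbol beneath it): 4/95 + 4/95 = 8/95; 8/95 + 12/95 = 4/19; 13/95 + 18/95 = 31/95; 4/19 + 22/95 = 42/95; 22/95 + 31/95 = 53/95; 42/95 + 53/95 = 1. Resulting codeword lengths (in the order the probabilities were given): (2, 3, 2, 3, 3, 4, 4). L_avg = sum(p_i * l_i) = 22/95*2 + 12/95*3 + 22/95*2 + 18/95*3 + 13/95*3 + 4/95*4 + 4/95*4 = 249/95 = 2.6211

2.6211 bits


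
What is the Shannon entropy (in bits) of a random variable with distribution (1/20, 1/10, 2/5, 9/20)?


H = -sum(p_i * log2(p_i)). Terms: -(1/20)*log2(1/20) = 0.216096; -(1/10)*log2(1/10) = 0.332193; -(2/5)*log2(2/5) = 0.528771; -(9/20)*log2(9/20) = 0.518401. H = 0.216096 + 0.332193 + 0.528771 + 0.518401 = 1.5955

1.5955 bits


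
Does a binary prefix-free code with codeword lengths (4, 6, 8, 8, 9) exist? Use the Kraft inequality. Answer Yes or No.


Kraft sum = sum(2^(-l_i)) = 0.0879, need <= 1. Result: satisfied (a binary prefix-free code with these lengths exists)

Yes


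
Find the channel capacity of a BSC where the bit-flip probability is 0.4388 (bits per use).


H(p) = -p*log2(p) - (1-p)*log2(1-p) = -0.4388*log2(0.4388) - 0.5612*log2(0.5612) = 0.521454 + 0.467711 = 0.9892. C = 1 - H(p) = 1 - 0.9892 = 0.0108

0.0108 bits


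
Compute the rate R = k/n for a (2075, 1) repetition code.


Rate = k/n = 1/2075

1/2075


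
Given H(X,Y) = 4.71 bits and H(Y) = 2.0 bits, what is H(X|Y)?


H(X|Y) = H(X,Y) - H(Y) = 4.71 - 2.0 = 2.71

2.71 bits


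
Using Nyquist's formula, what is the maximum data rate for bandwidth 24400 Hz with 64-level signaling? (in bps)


Rate = 2 * B * log2(M) = 2 * 24400 * 6.0 = 292800.0

292800.0 bps


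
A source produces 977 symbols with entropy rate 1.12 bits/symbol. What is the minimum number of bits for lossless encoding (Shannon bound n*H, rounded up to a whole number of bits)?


Minimum bits >= n * H = 977 * 1.12 = 1094.24, rounded up to a whole number of bits = 1095

1095 bits


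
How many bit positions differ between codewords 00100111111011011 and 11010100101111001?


Count differing positions: ^ ^ ^ ^ . . ^ ^ . ^ . ^ . . . ^ . = 9 differences

9


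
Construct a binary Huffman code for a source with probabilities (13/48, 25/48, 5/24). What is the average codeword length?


Huffman construction (repeatedly merge the two least-probable nodes; each merge adds 1 bit to every symbol beneath it): 5/24 + 13/48 = 23/48; 23/48 + 25/48 = 1. Resulting codeword lengths (in the order the probabilities were given): (2, 1, 2). L_avg = sum(p_i * l_i) = 13/48*2 + 25/48*1 + 5/24*2 = 71/48 = 1.4792

1.4792 bits


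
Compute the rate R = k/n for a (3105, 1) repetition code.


Rate = k/n = 1/3105

1/3105


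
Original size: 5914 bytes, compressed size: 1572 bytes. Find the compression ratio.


Ratio = original / compressed = 5914 / 1572 = 3.7621

3.7621


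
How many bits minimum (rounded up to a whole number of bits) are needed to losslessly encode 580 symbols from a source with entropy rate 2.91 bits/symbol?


Minimum bits >= n * H = 580 * 2.91 = 1687.8, rounded up to a whole number of bits = 1688

1688 bits


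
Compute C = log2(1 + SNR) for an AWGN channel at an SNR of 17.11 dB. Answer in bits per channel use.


SNR_linear = 10^(17.11/10) = 51.4044; C = log2(1 + SNR_linear) = log2(1 + 51.4044) = 5.7116

5.7116 bits/channel use


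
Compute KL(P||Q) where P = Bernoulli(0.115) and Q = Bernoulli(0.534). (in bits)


KL = p*log2(p/q) + (1-p)*log2((1-p)/(1-q)) = 0.115*log2(0.115/0.534) + 0.885*log2(0.885/0.466) = 0.5642

0.5642 bits


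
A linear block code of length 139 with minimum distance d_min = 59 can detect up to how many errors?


Detection capability = d_min - 1 = 59 - 1 = 58

58 errors


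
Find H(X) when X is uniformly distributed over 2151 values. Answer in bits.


H = log2(n) = log2(2151) = 11.0708

11.0708 bits


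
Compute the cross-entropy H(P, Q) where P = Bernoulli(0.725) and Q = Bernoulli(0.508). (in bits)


H(P,Q) = -p*log2(q) - (1-p)*log2(1-q). -0.725*log2(0.508) = 0.708397; -0.275*log2(0.492) = 0.281399. H(P,Q) = 0.708397 + 0.281399 = 0.9898

0.9898 bits


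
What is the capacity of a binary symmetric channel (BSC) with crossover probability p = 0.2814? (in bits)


H(p) = -p*log2(p) - (1-p)*log2(1-p) = -0.2814*log2(0.2814) - 0.7186*log2(0.7186) = 0.514767 + 0.342585 = 0.8574. C = 1 - H(p) = 1 - 0.8574 = 0.1426

0.1426 bits


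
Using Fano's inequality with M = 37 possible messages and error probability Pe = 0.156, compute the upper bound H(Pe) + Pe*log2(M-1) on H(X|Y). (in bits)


H(Pe) = -Pe*log2(Pe) - (1-Pe)*log2(1-Pe) = -0.156*log2(0.156) - 0.844*log2(0.844) = 0.418140 + 0.206514 = 0.6247. Pe*log2(M-1) = 0.156*log2(36) = 0.806508. Bound = H(Pe) + Pe*log2(M-1) = 0.418140 + 0.206514 + 0.806508 = 1.4312

1.4312 bits


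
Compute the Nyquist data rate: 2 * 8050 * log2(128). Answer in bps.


Rate = 2 * B * log2(M) = 2 * 8050 * 7.0 = 112700.0

112700.0 bps


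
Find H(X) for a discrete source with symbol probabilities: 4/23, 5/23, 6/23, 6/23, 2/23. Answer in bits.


H = -sum(p_i * log2(p_i)). Terms: -(4/23)*log2(4/23) = 0.438880; -(5/23)*log2(5/23) = 0.478616; -(6/23)*log2(6/23) = 0.505722; -(6/23)*log2(6/23) = 0.505722; -(2/23)*log2(2/23) = 0.306397. H = 0.438880 + 0.478616 + 0.505722 + 0.505722 + 0.306397 = 2.2353

2.2353 bits


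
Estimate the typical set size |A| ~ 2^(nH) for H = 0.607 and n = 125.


log2|A_typical| = nH = 125 * 0.607 = 75.875, so |A_typical| ~ 2^75.875 = 6.929e+22

6.929e+22


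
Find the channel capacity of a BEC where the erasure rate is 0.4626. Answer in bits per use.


C = 1 - epsilon = 1 - 0.4626 = 0.5374

0.5374 bits


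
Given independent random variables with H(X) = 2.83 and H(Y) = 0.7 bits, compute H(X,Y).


For independent variables, H(X,Y) = H(X) + H(Y) = 2.83 + 0.7 = 3.53

3.53 bits


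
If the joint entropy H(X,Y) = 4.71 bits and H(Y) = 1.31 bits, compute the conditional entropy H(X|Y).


H(X|Y) = H(X,Y) - H(Y) = 4.71 - 1.31 = 3.4

3.4 bits


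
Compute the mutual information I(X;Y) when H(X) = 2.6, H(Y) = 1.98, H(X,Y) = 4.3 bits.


I(X;Y) = H(X) + H(Y) - H(X,Y) = 2.6 + 1.98 - 4.3 = 0.28

0.28 bits


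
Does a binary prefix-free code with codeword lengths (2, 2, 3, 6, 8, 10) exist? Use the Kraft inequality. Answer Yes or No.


Kraft sum = sum(2^(-l_i)) = 0.6455, need <= 1. Result: satisfied (a binary prefix-free code with these lengths exists)

Yes


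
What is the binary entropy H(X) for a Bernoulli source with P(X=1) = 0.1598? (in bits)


H = -p*log2(p) - (1-p)*log2(1-p). -0.1598*log2(0.1598) = 0.422777; -0.8402*log2(0.8402) = 0.211054. H = 0.422777 + 0.211054 = 0.6338

0.6338 bits


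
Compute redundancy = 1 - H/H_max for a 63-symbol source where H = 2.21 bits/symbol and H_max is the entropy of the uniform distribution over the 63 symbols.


H_max = log2(K) = log2(63) = 5.9773 bits/symbol. Redundancy = 1 - H/H_max = 1 - 2.21/5.9773 = 1 - 0.3697 = 0.6303

0.6303


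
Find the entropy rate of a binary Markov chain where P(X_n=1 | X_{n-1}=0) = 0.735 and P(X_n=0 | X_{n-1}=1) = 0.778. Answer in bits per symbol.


Stationary distribution: pi_0 = p10/(p01+p10) = 0.5142, pi_1 = 0.4858. Entropy rate H' = pi_0*H(p01) + pi_1*H(p10) = 0.5142*0.8342 + 0.4858*0.7638 = 0.8

0.8 bits/symbol
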